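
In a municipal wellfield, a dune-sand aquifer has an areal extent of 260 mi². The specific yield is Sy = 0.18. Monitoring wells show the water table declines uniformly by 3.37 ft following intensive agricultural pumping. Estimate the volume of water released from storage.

ΔV ≈ 1.25 × 10^8 m³

A = 260 mi² = 6.734 × 10^8 m²
Δh = 3.37 ft = 1.027 m
ΔV = Sy × A × Δh = 0.18 × 6.734 × 10^8 m² × 1.027 m = 1.245 × 10^8 m³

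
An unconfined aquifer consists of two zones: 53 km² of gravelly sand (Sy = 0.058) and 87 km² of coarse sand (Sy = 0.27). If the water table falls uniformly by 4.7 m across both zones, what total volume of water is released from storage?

A₁ = 53 km² = 5.3 × 10^7 m²; A₂ = 87 km² = 8.7 × 10^7 m²
ΔV₁ = 0.058 × 5.3 × 10^7 × 4.7 = 1.445 × 10^7 m³
ΔV₂ = 0.27 × 8.7 × 10^7 × 4.7 = 1.104 × 10^8 m³
ΔV = ΔV₁ + ΔV₂ = 1.249 × 10^8 m³

ΔV ≈ 1.25 × 10^8 m³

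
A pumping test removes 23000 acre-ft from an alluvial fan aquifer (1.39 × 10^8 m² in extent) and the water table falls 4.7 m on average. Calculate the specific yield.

Sy ≈ 0.043

ΔV = 23000 acre-ft = 2.837 × 10^7 m³
Sy = ΔV / (A × Δh) = 2.837 × 10^7 m³ / (1.39 × 10^8 m² × 4.7 m) = 0.04343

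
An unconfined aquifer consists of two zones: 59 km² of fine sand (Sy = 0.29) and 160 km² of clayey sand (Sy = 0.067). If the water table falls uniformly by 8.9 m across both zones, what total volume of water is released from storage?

ΔV ≈ 2.48 × 10^8 m³

A₁ = 59 km² = 5.9 × 10^7 m²; A₂ = 160 km² = 1.6 × 10^8 m²
ΔV₁ = 0.29 × 5.9 × 10^7 × 8.9 = 1.523 × 10^8 m³
ΔV₂ = 0.067 × 1.6 × 10^8 × 8.9 = 9.541 × 10^7 m³
ΔV = ΔV₁ + ΔV₂ = 2.477 × 10^8 m³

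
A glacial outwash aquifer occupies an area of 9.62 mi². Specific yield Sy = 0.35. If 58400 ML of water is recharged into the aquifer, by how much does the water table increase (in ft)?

A = 9.62 mi² = 2.492 × 10^7 m²
ΔV = 58400 ML = 5.84 × 10^7 m³
Δh = ΔV / (Sy × A) = 5.84 × 10^7 m³ / (0.35 × 2.492 × 10^7 m²) = 6.697 m
Δh = 6.697 m = 21.97 ft

Δh ≈ 22 ft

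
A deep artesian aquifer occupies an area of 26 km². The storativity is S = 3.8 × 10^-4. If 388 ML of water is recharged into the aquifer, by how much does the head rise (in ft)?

Δh ≈ 129 ft

A = 26 km² = 2.6 × 10^7 m²
ΔV = 388 ML = 3.88 × 10^5 m³
Δh = ΔV / (S × A) = 3.88 × 10^5 m³ / (3.8 × 10^-4 × 2.6 × 10^7 m²) = 39.27 m
Δh = 39.27 m = 128.8 ft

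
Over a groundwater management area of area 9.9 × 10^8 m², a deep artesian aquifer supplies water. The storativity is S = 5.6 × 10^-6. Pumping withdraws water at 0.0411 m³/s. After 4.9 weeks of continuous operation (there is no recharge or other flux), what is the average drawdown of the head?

Δh ≈ 22 m

Q = 0.0411 m³/s = 3551 m³/d
t = 4.9 weeks = 34.3 d
ΔV = Q × t = 3551 m³/d × 34.3 d = 1.218 × 10^5 m³
Δh = ΔV / (S × A) = 1.218 × 10^5 / (5.6 × 10^-6 × 9.9 × 10^8) = 21.97 m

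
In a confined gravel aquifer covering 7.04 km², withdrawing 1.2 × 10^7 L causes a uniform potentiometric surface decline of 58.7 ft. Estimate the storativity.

S ≈ 9.5 × 10^-5

A = 7.04 km² = 7.04 × 10^6 m²
Δh = 58.7 ft = 17.89 m
ΔV = 1.2 × 10^7 L = 12000 m³
S = ΔV / (A × Δh) = 12000 m³ / (7.04 × 10^6 m² × 17.89 m) = 9.527 × 10^-5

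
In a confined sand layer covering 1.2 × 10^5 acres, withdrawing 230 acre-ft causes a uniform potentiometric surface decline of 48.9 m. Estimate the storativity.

A = 1.2 × 10^5 acres = 4.856 × 10^8 m²
ΔV = 230 acre-ft = 2.837 × 10^5 m³
S = ΔV / (A × Δh) = 2.837 × 10^5 m³ / (4.856 × 10^8 m² × 48.9 m) = 1.195 × 10^-5

S ≈ 1.2 × 10^-5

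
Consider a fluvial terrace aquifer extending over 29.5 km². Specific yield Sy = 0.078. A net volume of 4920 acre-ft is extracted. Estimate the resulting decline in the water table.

A = 29.5 km² = 2.95 × 10^7 m²
ΔV = 4920 acre-ft = 6.069 × 10^6 m³
Δh = ΔV / (Sy × A) = 6.069 × 10^6 m³ / (0.078 × 2.95 × 10^7 m²) = 2.637 m

Δh ≈ 2.64 m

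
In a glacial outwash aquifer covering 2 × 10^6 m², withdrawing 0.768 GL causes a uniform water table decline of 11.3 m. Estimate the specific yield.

Sy ≈ 0.034

ΔV = 0.768 GL = 7.68 × 10^5 m³
Sy = ΔV / (A × Δh) = 7.68 × 10^5 m³ / (2 × 10^6 m² × 11.3 m) = 0.03398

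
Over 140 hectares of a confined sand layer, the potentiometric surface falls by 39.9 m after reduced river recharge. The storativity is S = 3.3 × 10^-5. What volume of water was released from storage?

ΔV ≈ 1840 m³

A = 140 hectares = 1.4 × 10^6 m²
ΔV = S × A × Δh = 3.3 × 10^-5 × 1.4 × 10^6 m² × 39.9 m = 1843 m³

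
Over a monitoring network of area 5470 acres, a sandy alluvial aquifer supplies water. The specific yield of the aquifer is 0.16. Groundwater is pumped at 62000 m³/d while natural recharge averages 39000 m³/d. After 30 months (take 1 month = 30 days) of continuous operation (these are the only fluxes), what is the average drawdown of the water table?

Δh ≈ 5.84 m

A = 5470 acres = 2.214 × 10^7 m²
Net abstraction = 62000 − 39000 = 23000 m³/d
t = 30 months = 900 d
ΔV = Q × t = 23000 m³/d × 900 d = 2.07 × 10^7 m³
Δh = ΔV / (Sy × A) = 2.07 × 10^7 / (0.16 × 2.214 × 10^7) = 5.844 m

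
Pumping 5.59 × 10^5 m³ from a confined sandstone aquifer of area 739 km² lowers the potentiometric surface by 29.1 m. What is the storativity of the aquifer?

A = 739 km² = 7.39 × 10^8 m²
S = ΔV / (A × Δh) = 5.59 × 10^5 m³ / (7.39 × 10^8 m² × 29.1 m) = 2.599 × 10^-5

S ≈ 2.6 × 10^-5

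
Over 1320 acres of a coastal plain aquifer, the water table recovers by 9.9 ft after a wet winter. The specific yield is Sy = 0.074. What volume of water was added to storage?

A = 1320 acres = 5.342 × 10^6 m²
Δh = 9.9 ft = 3.018 m
ΔV = Sy × A × Δh = 0.074 × 5.342 × 10^6 m² × 3.018 m = 1.193 × 10^6 m³

ΔV ≈ 1.19 × 10^6 m³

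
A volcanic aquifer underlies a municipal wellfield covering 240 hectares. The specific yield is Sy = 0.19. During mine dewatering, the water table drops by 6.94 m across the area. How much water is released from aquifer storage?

ΔV ≈ 3.16 × 10^6 m³

A = 240 hectares = 2.4 × 10^6 m²
ΔV = Sy × A × Δh = 0.19 × 2.4 × 10^6 m² × 6.94 m = 3.165 × 10^6 m³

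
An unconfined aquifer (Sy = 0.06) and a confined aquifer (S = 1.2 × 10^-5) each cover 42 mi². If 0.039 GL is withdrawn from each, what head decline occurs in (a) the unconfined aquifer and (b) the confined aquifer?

Δh_u ≈ 0.00598 m; Δh_c ≈ 29.9 m

A = 42 mi² = 1.088 × 10^8 m²
ΔV = 0.039 GL = 39000 m³
Unconfined: Δh_u = ΔV/(Sy·A) = 39000/(0.06 × 1.088 × 10^8) = 0.005975 m
Confined: Δh_c = ΔV/(S·A) = 39000/(1.2 × 10^-5 × 1.088 × 10^8) = 29.88 m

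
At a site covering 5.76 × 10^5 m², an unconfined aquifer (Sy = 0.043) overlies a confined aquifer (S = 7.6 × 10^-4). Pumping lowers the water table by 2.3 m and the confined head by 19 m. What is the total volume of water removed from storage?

ΔV ≈ 65300 m³

Unconfined: ΔV_u = Sy × A × Δh_u = 0.043 × 5.76 × 10^5 × 2.3 = 56970 m³
Confined: ΔV_c = S × A × Δh_c = 7.6 × 10^-4 × 5.76 × 10^5 × 19 = 8317 m³
Total ΔV = 56970 + 8317 = 65280 m³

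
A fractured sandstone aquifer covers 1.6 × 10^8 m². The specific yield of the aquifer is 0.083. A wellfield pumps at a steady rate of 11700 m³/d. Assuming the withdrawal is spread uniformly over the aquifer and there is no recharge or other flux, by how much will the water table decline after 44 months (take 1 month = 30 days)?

Δh ≈ 1.16 m

t = 44 months = 1320 d
ΔV = Q × t = 11700 m³/d × 1320 d = 1.544 × 10^7 m³
Δh = ΔV / (Sy × A) = 1.544 × 10^7 / (0.083 × 1.6 × 10^8) = 1.163 m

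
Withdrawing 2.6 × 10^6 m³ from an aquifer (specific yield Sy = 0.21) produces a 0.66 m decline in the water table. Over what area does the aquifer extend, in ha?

A ≈ 1880 ha

A = ΔV / (Sy × Δh) = 2.6 × 10^6 / (0.21 × 0.66) = 1.876 × 10^7 m²
A = 1.876 × 10^7 m² = 1876 ha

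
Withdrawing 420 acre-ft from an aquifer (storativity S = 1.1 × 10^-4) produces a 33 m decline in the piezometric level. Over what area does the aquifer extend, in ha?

ΔV = 420 acre-ft = 5.181 × 10^5 m³
A = ΔV / (S × Δh) = 5.181 × 10^5 / (1.1 × 10^-4 × 33) = 1.427 × 10^8 m²
A = 1.427 × 10^8 m² = 14270 ha

A ≈ 14300 ha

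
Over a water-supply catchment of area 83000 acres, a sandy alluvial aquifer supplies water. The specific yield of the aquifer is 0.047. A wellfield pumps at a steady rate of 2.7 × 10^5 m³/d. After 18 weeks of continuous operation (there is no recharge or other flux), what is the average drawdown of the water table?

A = 83000 acres = 3.359 × 10^8 m²
t = 18 weeks = 126 d
ΔV = Q × t = 2.7 × 10^5 m³/d × 126 d = 3.402 × 10^7 m³
Δh = ΔV / (Sy × A) = 3.402 × 10^7 / (0.047 × 3.359 × 10^8) = 2.155 m

Δh ≈ 2.15 m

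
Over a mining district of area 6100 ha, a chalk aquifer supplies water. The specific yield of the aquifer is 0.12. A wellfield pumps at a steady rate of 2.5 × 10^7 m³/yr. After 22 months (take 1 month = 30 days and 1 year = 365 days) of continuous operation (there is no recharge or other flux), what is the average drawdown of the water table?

A = 6100 ha = 6.1 × 10^7 m²
Q = 2.5 × 10^7 m³/yr = 68490 m³/d
t = 22 months = 660 d
ΔV = Q × t = 68490 m³/d × 660 d = 4.521 × 10^7 m³
Δh = ΔV / (Sy × A) = 4.521 × 10^7 / (0.12 × 6.1 × 10^7) = 6.176 m

Δh ≈ 6.18 m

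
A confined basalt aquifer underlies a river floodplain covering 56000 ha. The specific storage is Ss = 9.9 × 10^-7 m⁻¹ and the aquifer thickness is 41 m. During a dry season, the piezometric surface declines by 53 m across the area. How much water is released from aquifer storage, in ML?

ΔV ≈ 1200 ML

S = Ss × b = 9.9 × 10^-7 m⁻¹ × 41 m = 4.059 × 10^-5
A = 56000 ha = 5.6 × 10^8 m²
ΔV = S × A × Δh = 4.059 × 10^-5 × 5.6 × 10^8 m² × 53 m = 1.205 × 10^6 m³
ΔV = 1.205 × 10^6 m³ = 1205 ML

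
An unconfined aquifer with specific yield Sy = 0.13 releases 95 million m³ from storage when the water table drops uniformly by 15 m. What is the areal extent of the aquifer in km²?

ΔV = 95 million m³ = 9.5 × 10^7 m³
A = ΔV / (Sy × Δh) = 9.5 × 10^7 / (0.13 × 15) = 4.872 × 10^7 m²
A = 4.872 × 10^7 m² = 48.72 km²

A ≈ 48.7 km²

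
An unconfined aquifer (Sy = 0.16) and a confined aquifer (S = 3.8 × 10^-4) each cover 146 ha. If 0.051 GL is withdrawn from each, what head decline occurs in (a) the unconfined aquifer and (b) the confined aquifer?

A = 146 ha = 1.46 × 10^6 m²
ΔV = 0.051 GL = 51000 m³
Unconfined: Δh_u = ΔV/(Sy·A) = 51000/(0.16 × 1.46 × 10^6) = 0.2183 m
Confined: Δh_c = ΔV/(S·A) = 51000/(3.8 × 10^-4 × 1.46 × 10^6) = 91.93 m

Δh_u ≈ 0.218 m; Δh_c ≈ 91.9 m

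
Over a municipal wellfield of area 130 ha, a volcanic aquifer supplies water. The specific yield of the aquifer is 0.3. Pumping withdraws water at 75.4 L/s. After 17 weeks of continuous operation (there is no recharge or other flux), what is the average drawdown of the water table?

A = 130 ha = 1.3 × 10^6 m²
Q = 75.4 L/s = 6515 m³/d
t = 17 weeks = 119 d
ΔV = Q × t = 6515 m³/d × 119 d = 7.752 × 10^5 m³
Δh = ΔV / (Sy × A) = 7.752 × 10^5 / (0.3 × 1.3 × 10^6) = 1.988 m

Δh ≈ 1.99 m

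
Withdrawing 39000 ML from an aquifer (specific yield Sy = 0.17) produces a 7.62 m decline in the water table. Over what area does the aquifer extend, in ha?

A ≈ 3010 ha

ΔV = 39000 ML = 3.9 × 10^7 m³
A = ΔV / (Sy × Δh) = 3.9 × 10^7 / (0.17 × 7.62) = 3.011 × 10^7 m²
A = 3.011 × 10^7 m² = 3011 ha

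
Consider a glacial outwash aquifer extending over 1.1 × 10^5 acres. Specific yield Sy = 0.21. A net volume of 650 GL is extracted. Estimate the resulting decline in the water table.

Δh ≈ 6.95 m

A = 1.1 × 10^5 acres = 4.452 × 10^8 m²
ΔV = 650 GL = 6.5 × 10^8 m³
Δh = ΔV / (Sy × A) = 6.5 × 10^8 m³ / (0.21 × 4.452 × 10^8 m²) = 6.953 m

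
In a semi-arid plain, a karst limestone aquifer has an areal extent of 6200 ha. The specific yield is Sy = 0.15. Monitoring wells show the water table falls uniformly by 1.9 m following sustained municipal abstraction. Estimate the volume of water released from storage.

ΔV ≈ 1.77 × 10^7 m³

A = 6200 ha = 6.2 × 10^7 m²
ΔV = Sy × A × Δh = 0.15 × 6.2 × 10^7 m² × 1.9 m = 1.767 × 10^7 m³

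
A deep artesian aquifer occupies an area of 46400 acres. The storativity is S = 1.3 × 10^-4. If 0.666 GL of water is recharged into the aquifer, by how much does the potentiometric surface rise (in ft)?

Δh ≈ 89.5 ft

A = 46400 acres = 1.878 × 10^8 m²
ΔV = 0.666 GL = 6.66 × 10^5 m³
Δh = ΔV / (S × A) = 6.66 × 10^5 m³ / (1.3 × 10^-4 × 1.878 × 10^8 m²) = 27.28 m
Δh = 27.28 m = 89.51 ft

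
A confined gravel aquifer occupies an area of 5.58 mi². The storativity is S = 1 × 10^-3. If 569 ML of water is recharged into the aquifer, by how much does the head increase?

Δh ≈ 39.4 m

A = 5.58 mi² = 1.445 × 10^7 m²
ΔV = 569 ML = 5.69 × 10^5 m³
Δh = ΔV / (S × A) = 5.69 × 10^5 m³ / (0.001 × 1.445 × 10^7 m²) = 39.37 m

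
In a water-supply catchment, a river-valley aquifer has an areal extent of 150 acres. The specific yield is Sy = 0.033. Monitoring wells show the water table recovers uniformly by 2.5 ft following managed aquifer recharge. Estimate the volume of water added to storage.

ΔV ≈ 15300 m³

A = 150 acres = 6.07 × 10^5 m²
Δh = 2.5 ft = 0.762 m
ΔV = Sy × A × Δh = 0.033 × 6.07 × 10^5 m² × 0.762 m = 15260 m³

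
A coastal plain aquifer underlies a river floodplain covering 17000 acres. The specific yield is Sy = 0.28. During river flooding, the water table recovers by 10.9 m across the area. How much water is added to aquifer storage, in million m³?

ΔV ≈ 210 million m³

A = 17000 acres = 6.88 × 10^7 m²
ΔV = Sy × A × Δh = 0.28 × 6.88 × 10^7 m² × 10.9 m = 2.1 × 10^8 m³
ΔV = 2.1 × 10^8 m³ = 210 million m³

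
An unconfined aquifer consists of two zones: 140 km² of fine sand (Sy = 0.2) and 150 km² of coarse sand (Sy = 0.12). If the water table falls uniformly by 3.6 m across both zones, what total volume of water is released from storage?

ΔV ≈ 1.66 × 10^8 m³

A₁ = 140 km² = 1.4 × 10^8 m²; A₂ = 150 km² = 1.5 × 10^8 m²
ΔV₁ = 0.2 × 1.4 × 10^8 × 3.6 = 1.008 × 10^8 m³
ΔV₂ = 0.12 × 1.5 × 10^8 × 3.6 = 6.48 × 10^7 m³
ΔV = ΔV₁ + ΔV₂ = 1.656 × 10^8 m³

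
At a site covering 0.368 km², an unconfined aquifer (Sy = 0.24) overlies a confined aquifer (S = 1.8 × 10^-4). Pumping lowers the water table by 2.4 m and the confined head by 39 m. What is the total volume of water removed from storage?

ΔV ≈ 2.15 × 10^5 m³

A = 0.368 km² = 3.68 × 10^5 m²
Unconfined: ΔV_u = Sy × A × Δh_u = 0.24 × 3.68 × 10^5 × 2.4 = 2.12 × 10^5 m³
Confined: ΔV_c = S × A × Δh_c = 1.8 × 10^-4 × 3.68 × 10^5 × 39 = 2583 m³
Total ΔV = 2.12 × 10^5 + 2583 = 2.146 × 10^5 m³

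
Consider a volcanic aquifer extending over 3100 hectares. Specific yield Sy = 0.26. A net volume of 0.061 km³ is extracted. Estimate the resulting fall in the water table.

A = 3100 hectares = 3.1 × 10^7 m²
ΔV = 0.061 km³ = 6.1 × 10^7 m³
Δh = ΔV / (Sy × A) = 6.1 × 10^7 m³ / (0.26 × 3.1 × 10^7 m²) = 7.568 m

Δh ≈ 7.57 m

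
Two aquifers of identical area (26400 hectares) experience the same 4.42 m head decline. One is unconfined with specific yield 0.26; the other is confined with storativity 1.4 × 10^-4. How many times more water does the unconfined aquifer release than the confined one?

ΔV_u / ΔV_c ≈ 1860

A = 26400 hectares = 2.64 × 10^8 m²
Unconfined: ΔV_u = Sy × A × Δh = 0.26 × 2.64 × 10^8 × 4.42 = 3.034 × 10^8 m³
Confined: ΔV_c = S × A × Δh = 1.4 × 10^-4 × 2.64 × 10^8 × 4.42 = 1.634 × 10^5 m³
Ratio = ΔV_u / ΔV_c = Sy / S = 0.26 / 1.4 × 10^-4 = 1857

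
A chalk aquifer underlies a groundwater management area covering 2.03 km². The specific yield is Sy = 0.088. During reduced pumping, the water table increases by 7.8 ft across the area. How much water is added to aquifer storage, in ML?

A = 2.03 km² = 2.03 × 10^6 m²
Δh = 7.8 ft = 2.377 m
ΔV = Sy × A × Δh = 0.088 × 2.03 × 10^6 m² × 2.377 m = 4.247 × 10^5 m³
ΔV = 4.247 × 10^5 m³ = 424.7 ML

ΔV ≈ 425 ML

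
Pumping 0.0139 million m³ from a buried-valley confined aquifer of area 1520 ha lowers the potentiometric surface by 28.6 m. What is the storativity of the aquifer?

A = 1520 ha = 1.52 × 10^7 m²
ΔV = 0.0139 million m³ = 13900 m³
S = ΔV / (A × Δh) = 13900 m³ / (1.52 × 10^7 m² × 28.6 m) = 3.197 × 10^-5

S ≈ 3.2 × 10^-5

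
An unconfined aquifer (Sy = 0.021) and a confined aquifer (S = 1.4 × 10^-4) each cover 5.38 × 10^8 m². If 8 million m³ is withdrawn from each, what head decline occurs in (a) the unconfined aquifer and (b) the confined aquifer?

Δh_u ≈ 0.708 m; Δh_c ≈ 106 m

ΔV = 8 million m³ = 8 × 10^6 m³
Unconfined: Δh_u = ΔV/(Sy·A) = 8 × 10^6/(0.021 × 5.38 × 10^8) = 0.7081 m
Confined: Δh_c = ΔV/(S·A) = 8 × 10^6/(1.4 × 10^-4 × 5.38 × 10^8) = 106.2 m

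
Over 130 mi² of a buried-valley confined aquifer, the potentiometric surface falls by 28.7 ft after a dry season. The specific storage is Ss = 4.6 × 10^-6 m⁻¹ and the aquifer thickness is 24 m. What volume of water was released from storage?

ΔV ≈ 3.25 × 10^5 m³

S = Ss × b = 4.6 × 10^-6 m⁻¹ × 24 m = 1.104 × 10^-4
A = 130 mi² = 3.367 × 10^8 m²
Δh = 28.7 ft = 8.748 m
ΔV = S × A × Δh = 1.104 × 10^-4 × 3.367 × 10^8 m² × 8.748 m = 3.252 × 10^5 m³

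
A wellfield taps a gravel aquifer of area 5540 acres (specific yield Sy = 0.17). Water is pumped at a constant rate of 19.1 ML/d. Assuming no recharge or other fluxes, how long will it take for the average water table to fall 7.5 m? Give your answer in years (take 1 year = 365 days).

t ≈ 4.1 years

A = 5540 acres = 2.242 × 10^7 m²
ΔV = Sy × A × Δh = 0.17 × 2.242 × 10^7 × 7.5 = 2.858 × 10^7 m³
Q = 19.1 ML/d = 19100 m³/d
t = ΔV / Q = 2.858 × 10^7 m³ / 19100 m³/d = 1497 d
t = 1497 d ≈ 4.1 years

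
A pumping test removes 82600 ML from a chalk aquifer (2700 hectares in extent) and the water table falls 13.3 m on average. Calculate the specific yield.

A = 2700 hectares = 2.7 × 10^7 m²
ΔV = 82600 ML = 8.26 × 10^7 m³
Sy = ΔV / (A × Δh) = 8.26 × 10^7 m³ / (2.7 × 10^7 m² × 13.3 m) = 0.23

Sy ≈ 0.23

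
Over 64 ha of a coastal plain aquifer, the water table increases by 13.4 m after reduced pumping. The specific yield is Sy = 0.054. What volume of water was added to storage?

ΔV ≈ 4.63 × 10^5 m³

A = 64 ha = 6.4 × 10^5 m²
ΔV = Sy × A × Δh = 0.054 × 6.4 × 10^5 m² × 13.4 m = 4.631 × 10^5 m³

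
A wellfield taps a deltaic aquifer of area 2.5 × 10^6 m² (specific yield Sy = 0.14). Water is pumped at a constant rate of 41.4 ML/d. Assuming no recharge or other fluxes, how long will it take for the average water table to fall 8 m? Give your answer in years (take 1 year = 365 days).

ΔV = Sy × A × Δh = 0.14 × 2.5 × 10^6 × 8 = 2.8 × 10^6 m³
Q = 41.4 ML/d = 41400 m³/d
t = ΔV / Q = 2.8 × 10^6 m³ / 41400 m³/d = 67.63 d
t = 67.63 d ≈ 0.1853 years

t ≈ 0.185 years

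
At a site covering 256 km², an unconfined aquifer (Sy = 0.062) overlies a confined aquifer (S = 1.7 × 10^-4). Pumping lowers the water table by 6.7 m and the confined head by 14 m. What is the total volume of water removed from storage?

A = 256 km² = 2.56 × 10^8 m²
Unconfined: ΔV_u = Sy × A × Δh_u = 0.062 × 2.56 × 10^8 × 6.7 = 1.063 × 10^8 m³
Confined: ΔV_c = S × A × Δh_c = 1.7 × 10^-4 × 2.56 × 10^8 × 14 = 6.093 × 10^5 m³
Total ΔV = 1.063 × 10^8 + 6.093 × 10^5 = 1.07 × 10^8 m³

ΔV ≈ 1.07 × 10^8 m³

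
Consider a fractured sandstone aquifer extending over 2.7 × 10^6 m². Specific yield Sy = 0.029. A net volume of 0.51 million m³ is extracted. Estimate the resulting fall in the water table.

ΔV = 0.51 million m³ = 5.1 × 10^5 m³
Δh = ΔV / (Sy × A) = 5.1 × 10^5 m³ / (0.029 × 2.7 × 10^6 m²) = 6.513 m

Δh ≈ 6.51 m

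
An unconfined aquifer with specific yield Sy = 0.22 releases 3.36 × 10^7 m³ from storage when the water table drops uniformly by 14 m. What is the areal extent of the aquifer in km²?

A ≈ 10.9 km²

A = ΔV / (Sy × Δh) = 3.36 × 10^7 / (0.22 × 14) = 1.091 × 10^7 m²
A = 1.091 × 10^7 m² = 10.91 km²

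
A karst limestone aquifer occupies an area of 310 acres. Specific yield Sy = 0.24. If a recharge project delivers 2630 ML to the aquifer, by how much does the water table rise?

Δh ≈ 8.74 m

A = 310 acres = 1.255 × 10^6 m²
ΔV = 2630 ML = 2.63 × 10^6 m³
Δh = ΔV / (Sy × A) = 2.63 × 10^6 m³ / (0.24 × 1.255 × 10^6 m²) = 8.735 m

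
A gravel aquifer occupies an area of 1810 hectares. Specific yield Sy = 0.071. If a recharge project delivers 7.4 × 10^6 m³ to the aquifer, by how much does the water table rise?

A = 1810 hectares = 1.81 × 10^7 m²
Δh = ΔV / (Sy × A) = 7.4 × 10^6 m³ / (0.071 × 1.81 × 10^7 m²) = 5.758 m

Δh ≈ 5.76 m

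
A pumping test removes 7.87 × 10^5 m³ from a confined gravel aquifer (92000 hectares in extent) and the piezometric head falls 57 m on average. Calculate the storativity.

S ≈ 1.5 × 10^-5

A = 92000 hectares = 9.2 × 10^8 m²
S = ΔV / (A × Δh) = 7.87 × 10^5 m³ / (9.2 × 10^8 m² × 57 m) = 1.501 × 10^-5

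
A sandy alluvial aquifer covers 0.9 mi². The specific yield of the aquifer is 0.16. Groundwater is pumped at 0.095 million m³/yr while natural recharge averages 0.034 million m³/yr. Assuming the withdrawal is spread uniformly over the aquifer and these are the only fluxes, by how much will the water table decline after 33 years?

Δh ≈ 5.4 m

A = 0.9 mi² = 2.331 × 10^6 m²
Net abstraction = 0.095 − 0.034 = 0.061 million m³/yr
Q_net = 0.061 million m³/yr = 167.1 m³/d
t = 33 years = 12040 d
ΔV = Q × t = 167.1 m³/d × 12040 d = 2.013 × 10^6 m³
Δh = ΔV / (Sy × A) = 2.013 × 10^6 / (0.16 × 2.331 × 10^6) = 5.397 m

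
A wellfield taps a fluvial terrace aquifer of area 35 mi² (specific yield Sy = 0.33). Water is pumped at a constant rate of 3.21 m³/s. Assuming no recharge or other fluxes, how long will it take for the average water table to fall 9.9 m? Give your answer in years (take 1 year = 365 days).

A = 35 mi² = 9.065 × 10^7 m²
ΔV = Sy × A × Δh = 0.33 × 9.065 × 10^7 × 9.9 = 2.962 × 10^8 m³
Q = 3.21 m³/s = 2.773 × 10^5 m³/d
t = ΔV / Q = 2.962 × 10^8 m³ / 2.773 × 10^5 m³/d = 1068 d
t = 1068 d ≈ 2.926 years

t ≈ 2.93 years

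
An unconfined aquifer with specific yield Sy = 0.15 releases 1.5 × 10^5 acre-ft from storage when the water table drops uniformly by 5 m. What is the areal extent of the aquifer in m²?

A ≈ 2.47 × 10^8 m²

ΔV = 1.5 × 10^5 acre-ft = 1.85 × 10^8 m³
A = ΔV / (Sy × Δh) = 1.85 × 10^8 / (0.15 × 5) = 2.467 × 10^8 m²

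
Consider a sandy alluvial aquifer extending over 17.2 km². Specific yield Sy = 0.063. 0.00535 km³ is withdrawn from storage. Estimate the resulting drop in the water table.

A = 17.2 km² = 1.72 × 10^7 m²
ΔV = 0.00535 km³ = 5.35 × 10^6 m³
Δh = ΔV / (Sy × A) = 5.35 × 10^6 m³ / (0.063 × 1.72 × 10^7 m²) = 4.937 m

Δh ≈ 4.94 m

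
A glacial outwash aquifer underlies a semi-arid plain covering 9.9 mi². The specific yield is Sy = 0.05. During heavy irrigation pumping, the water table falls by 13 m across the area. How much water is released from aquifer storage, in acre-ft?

A = 9.9 mi² = 2.564 × 10^7 m²
ΔV = Sy × A × Δh = 0.05 × 2.564 × 10^7 m² × 13 m = 1.667 × 10^7 m³
ΔV = 1.667 × 10^7 m³ = 13510 acre-ft

ΔV ≈ 13500 acre-ft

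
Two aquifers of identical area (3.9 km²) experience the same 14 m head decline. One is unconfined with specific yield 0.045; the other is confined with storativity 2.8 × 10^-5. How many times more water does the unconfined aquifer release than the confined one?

ΔV_u / ΔV_c ≈ 1610

A = 3.9 km² = 3.9 × 10^6 m²
Unconfined: ΔV_u = Sy × A × Δh = 0.045 × 3.9 × 10^6 × 14 = 2.457 × 10^6 m³
Confined: ΔV_c = S × A × Δh = 2.8 × 10^-5 × 3.9 × 10^6 × 14 = 1529 m³
Ratio = ΔV_u / ΔV_c = Sy / S = 0.045 / 2.8 × 10^-5 = 1607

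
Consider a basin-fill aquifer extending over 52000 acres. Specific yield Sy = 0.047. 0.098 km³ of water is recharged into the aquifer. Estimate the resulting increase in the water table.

A = 52000 acres = 2.104 × 10^8 m²
ΔV = 0.098 km³ = 9.8 × 10^7 m³
Δh = ΔV / (Sy × A) = 9.8 × 10^7 m³ / (0.047 × 2.104 × 10^8 m²) = 9.908 m

Δh ≈ 9.91 m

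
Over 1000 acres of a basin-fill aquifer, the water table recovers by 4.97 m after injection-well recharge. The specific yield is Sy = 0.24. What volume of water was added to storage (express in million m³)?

A = 1000 acres = 4.047 × 10^6 m²
ΔV = Sy × A × Δh = 0.24 × 4.047 × 10^6 m² × 4.97 m = 4.827 × 10^6 m³
ΔV = 4.827 × 10^6 m³ = 4.827 million m³

ΔV ≈ 4.83 million m³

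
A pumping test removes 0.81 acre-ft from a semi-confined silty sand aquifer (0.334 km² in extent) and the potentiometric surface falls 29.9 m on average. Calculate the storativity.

A = 0.334 km² = 3.34 × 10^5 m²
ΔV = 0.81 acre-ft = 999.1 m³
S = ΔV / (A × Δh) = 999.1 m³ / (3.34 × 10^5 m² × 29.9 m) = 1 × 10^-4

S ≈ 1 × 10^-4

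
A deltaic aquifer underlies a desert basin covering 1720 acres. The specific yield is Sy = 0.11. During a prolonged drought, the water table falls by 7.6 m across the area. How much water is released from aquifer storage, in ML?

ΔV ≈ 5820 ML

A = 1720 acres = 6.961 × 10^6 m²
ΔV = Sy × A × Δh = 0.11 × 6.961 × 10^6 m² × 7.6 m = 5.819 × 10^6 m³
ΔV = 5.819 × 10^6 m³ = 5819 ML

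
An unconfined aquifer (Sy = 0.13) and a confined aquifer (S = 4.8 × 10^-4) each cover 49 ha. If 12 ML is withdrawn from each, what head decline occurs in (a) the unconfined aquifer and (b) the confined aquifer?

A = 49 ha = 4.9 × 10^5 m²
ΔV = 12 ML = 12000 m³
Unconfined: Δh_u = ΔV/(Sy·A) = 12000/(0.13 × 4.9 × 10^5) = 0.1884 m
Confined: Δh_c = ΔV/(S·A) = 12000/(4.8 × 10^-4 × 4.9 × 10^5) = 51.02 m

Δh_u ≈ 0.188 m; Δh_c ≈ 51 m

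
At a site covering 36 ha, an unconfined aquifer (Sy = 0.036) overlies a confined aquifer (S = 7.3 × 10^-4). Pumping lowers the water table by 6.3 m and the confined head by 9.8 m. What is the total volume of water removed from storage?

A = 36 ha = 3.6 × 10^5 m²
Unconfined: ΔV_u = Sy × A × Δh_u = 0.036 × 3.6 × 10^5 × 6.3 = 81650 m³
Confined: ΔV_c = S × A × Δh_c = 7.3 × 10^-4 × 3.6 × 10^5 × 9.8 = 2575 m³
Total ΔV = 81650 + 2575 = 84220 m³

ΔV ≈ 84200 m³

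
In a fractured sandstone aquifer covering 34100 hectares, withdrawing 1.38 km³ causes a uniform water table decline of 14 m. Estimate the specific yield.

Sy ≈ 0.29

A = 34100 hectares = 3.41 × 10^8 m²
ΔV = 1.38 km³ = 1.38 × 10^9 m³
Sy = ΔV / (A × Δh) = 1.38 × 10^9 m³ / (3.41 × 10^8 m² × 14 m) = 0.2891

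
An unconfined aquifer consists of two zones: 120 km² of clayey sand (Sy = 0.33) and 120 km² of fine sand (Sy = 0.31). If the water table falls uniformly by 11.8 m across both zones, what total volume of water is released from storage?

A₁ = 120 km² = 1.2 × 10^8 m²; A₂ = 120 km² = 1.2 × 10^8 m²
ΔV₁ = 0.33 × 1.2 × 10^8 × 11.8 = 4.673 × 10^8 m³
ΔV₂ = 0.31 × 1.2 × 10^8 × 11.8 = 4.39 × 10^8 m³
ΔV = ΔV₁ + ΔV₂ = 9.062 × 10^8 m³

ΔV ≈ 9.06 × 10^8 m³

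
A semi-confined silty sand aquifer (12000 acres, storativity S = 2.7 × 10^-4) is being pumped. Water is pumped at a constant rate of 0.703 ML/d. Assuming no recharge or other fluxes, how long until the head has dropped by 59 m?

A = 12000 acres = 4.856 × 10^7 m²
ΔV = S × A × Δh = 2.7 × 10^-4 × 4.856 × 10^7 × 59 = 7.736 × 10^5 m³
Q = 0.703 ML/d = 703 m³/d
t = ΔV / Q = 7.736 × 10^5 m³ / 703 m³/d = 1100 d

t ≈ 1100 days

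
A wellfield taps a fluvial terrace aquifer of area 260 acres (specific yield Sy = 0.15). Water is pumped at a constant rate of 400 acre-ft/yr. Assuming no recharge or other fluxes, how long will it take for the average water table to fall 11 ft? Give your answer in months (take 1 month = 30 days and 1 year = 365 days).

t ≈ 13 months

A = 260 acres = 1.052 × 10^6 m²
Δh = 11 ft = 3.353 m
ΔV = Sy × A × Δh = 0.15 × 1.052 × 10^6 × 3.353 = 5.292 × 10^5 m³
Q = 400 acre-ft/yr = 1352 m³/d
t = ΔV / Q = 5.292 × 10^5 m³ / 1352 m³/d = 391.5 d
t = 391.5 d ≈ 13.05 months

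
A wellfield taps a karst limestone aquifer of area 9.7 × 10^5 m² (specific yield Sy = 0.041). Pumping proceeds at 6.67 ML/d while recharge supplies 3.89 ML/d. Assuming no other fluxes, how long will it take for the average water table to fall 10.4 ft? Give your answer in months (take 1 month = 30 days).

t ≈ 1.51 months

Δh = 10.4 ft = 3.17 m
ΔV = Sy × A × Δh = 0.041 × 9.7 × 10^5 × 3.17 = 1.261 × 10^5 m³
Net withdrawal = 6.67 − 3.89 = 2.78 ML/d = 2780 m³/d
t = ΔV / Q = 1.261 × 10^5 m³ / 2780 m³/d = 45.35 d
t = 45.35 d ≈ 1.512 months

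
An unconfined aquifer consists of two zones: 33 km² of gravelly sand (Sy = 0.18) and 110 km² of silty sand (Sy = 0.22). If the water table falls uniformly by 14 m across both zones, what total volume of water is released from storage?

ΔV ≈ 4.22 × 10^8 m³

A₁ = 33 km² = 3.3 × 10^7 m²; A₂ = 110 km² = 1.1 × 10^8 m²
ΔV₁ = 0.18 × 3.3 × 10^7 × 14 = 8.316 × 10^7 m³
ΔV₂ = 0.22 × 1.1 × 10^8 × 14 = 3.388 × 10^8 m³
ΔV = ΔV₁ + ΔV₂ = 4.22 × 10^8 m³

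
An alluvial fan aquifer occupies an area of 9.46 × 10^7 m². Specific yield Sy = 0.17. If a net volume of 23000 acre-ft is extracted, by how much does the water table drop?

ΔV = 23000 acre-ft = 2.837 × 10^7 m³
Δh = ΔV / (Sy × A) = 2.837 × 10^7 m³ / (0.17 × 9.46 × 10^7 m²) = 1.764 m

Δh ≈ 1.76 m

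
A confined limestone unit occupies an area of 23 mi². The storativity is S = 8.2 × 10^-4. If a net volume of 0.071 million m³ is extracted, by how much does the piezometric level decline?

A = 23 mi² = 5.957 × 10^7 m²
ΔV = 0.071 million m³ = 71000 m³
Δh = ΔV / (S × A) = 71000 m³ / (8.2 × 10^-4 × 5.957 × 10^7 m²) = 1.454 m

Δh ≈ 1.45 m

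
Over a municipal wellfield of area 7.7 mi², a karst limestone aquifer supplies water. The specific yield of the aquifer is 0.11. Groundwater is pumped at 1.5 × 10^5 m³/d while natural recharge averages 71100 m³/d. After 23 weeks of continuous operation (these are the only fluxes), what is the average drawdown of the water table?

A = 7.7 mi² = 1.994 × 10^7 m²
Net abstraction = 1.5 × 10^5 − 71100 = 78900 m³/d
t = 23 weeks = 161 d
ΔV = Q × t = 78900 m³/d × 161 d = 1.27 × 10^7 m³
Δh = ΔV / (Sy × A) = 1.27 × 10^7 / (0.11 × 1.994 × 10^7) = 5.791 m

Δh ≈ 5.79 m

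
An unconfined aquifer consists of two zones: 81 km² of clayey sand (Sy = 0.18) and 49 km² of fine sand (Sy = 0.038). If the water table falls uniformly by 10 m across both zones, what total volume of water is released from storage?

ΔV ≈ 1.64 × 10^8 m³

A₁ = 81 km² = 8.1 × 10^7 m²; A₂ = 49 km² = 4.9 × 10^7 m²
ΔV₁ = 0.18 × 8.1 × 10^7 × 10 = 1.458 × 10^8 m³
ΔV₂ = 0.038 × 4.9 × 10^7 × 10 = 1.862 × 10^7 m³
ΔV = ΔV₁ + ΔV₂ = 1.644 × 10^8 m³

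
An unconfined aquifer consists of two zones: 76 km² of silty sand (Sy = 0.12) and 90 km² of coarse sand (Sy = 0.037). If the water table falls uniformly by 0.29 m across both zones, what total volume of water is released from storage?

A₁ = 76 km² = 7.6 × 10^7 m²; A₂ = 90 km² = 9 × 10^7 m²
ΔV₁ = 0.12 × 7.6 × 10^7 × 0.29 = 2.645 × 10^6 m³
ΔV₂ = 0.037 × 9 × 10^7 × 0.29 = 9.657 × 10^5 m³
ΔV = ΔV₁ + ΔV₂ = 3.611 × 10^6 m³

ΔV ≈ 3.61 × 10^6 m³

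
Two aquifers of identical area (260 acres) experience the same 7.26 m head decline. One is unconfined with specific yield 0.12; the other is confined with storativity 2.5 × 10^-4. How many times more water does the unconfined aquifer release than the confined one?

ΔV_u / ΔV_c ≈ 480

A = 260 acres = 1.052 × 10^6 m²
Unconfined: ΔV_u = Sy × A × Δh = 0.12 × 1.052 × 10^6 × 7.26 = 9.167 × 10^5 m³
Confined: ΔV_c = S × A × Δh = 2.5 × 10^-4 × 1.052 × 10^6 × 7.26 = 1910 m³
Ratio = ΔV_u / ΔV_c = Sy / S = 0.12 / 2.5 × 10^-4 = 480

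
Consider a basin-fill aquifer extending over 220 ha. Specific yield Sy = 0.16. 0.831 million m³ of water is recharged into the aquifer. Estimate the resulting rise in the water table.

Δh ≈ 2.36 m

A = 220 ha = 2.2 × 10^6 m²
ΔV = 0.831 million m³ = 8.31 × 10^5 m³
Δh = ΔV / (Sy × A) = 8.31 × 10^5 m³ / (0.16 × 2.2 × 10^6 m²) = 2.361 m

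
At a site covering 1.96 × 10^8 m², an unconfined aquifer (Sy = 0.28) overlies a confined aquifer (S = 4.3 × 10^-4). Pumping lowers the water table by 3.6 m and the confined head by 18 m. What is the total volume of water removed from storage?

ΔV ≈ 1.99 × 10^8 m³

Unconfined: ΔV_u = Sy × A × Δh_u = 0.28 × 1.96 × 10^8 × 3.6 = 1.976 × 10^8 m³
Confined: ΔV_c = S × A × Δh_c = 4.3 × 10^-4 × 1.96 × 10^8 × 18 = 1.517 × 10^6 m³
Total ΔV = 1.976 × 10^8 + 1.517 × 10^6 = 1.991 × 10^8 m³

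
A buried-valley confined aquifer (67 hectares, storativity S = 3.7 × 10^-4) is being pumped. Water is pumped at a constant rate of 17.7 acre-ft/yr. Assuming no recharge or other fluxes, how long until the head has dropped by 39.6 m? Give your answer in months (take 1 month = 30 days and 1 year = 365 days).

t ≈ 5.47 months

A = 67 hectares = 6.7 × 10^5 m²
ΔV = S × A × Δh = 3.7 × 10^-4 × 6.7 × 10^5 × 39.6 = 9817 m³
Q = 17.7 acre-ft/yr = 59.82 m³/d
t = ΔV / Q = 9817 m³ / 59.82 m³/d = 164.1 d
t = 164.1 d ≈ 5.471 months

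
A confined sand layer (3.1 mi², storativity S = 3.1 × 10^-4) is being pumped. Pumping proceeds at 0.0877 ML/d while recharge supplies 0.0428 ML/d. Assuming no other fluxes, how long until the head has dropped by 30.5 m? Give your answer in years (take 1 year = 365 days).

t ≈ 4.63 years

A = 3.1 mi² = 8.029 × 10^6 m²
ΔV = S × A × Δh = 3.1 × 10^-4 × 8.029 × 10^6 × 30.5 = 75910 m³
Net withdrawal = 0.0877 − 0.0428 = 0.0449 ML/d = 44.9 m³/d
t = ΔV / Q = 75910 m³ / 44.9 m³/d = 1691 d
t = 1691 d ≈ 4.632 years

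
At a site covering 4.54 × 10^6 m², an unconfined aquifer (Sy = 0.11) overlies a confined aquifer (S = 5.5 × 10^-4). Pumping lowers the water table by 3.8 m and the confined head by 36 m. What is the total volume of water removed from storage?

ΔV ≈ 1.99 × 10^6 m³

Unconfined: ΔV_u = Sy × A × Δh_u = 0.11 × 4.54 × 10^6 × 3.8 = 1.898 × 10^6 m³
Confined: ΔV_c = S × A × Δh_c = 5.5 × 10^-4 × 4.54 × 10^6 × 36 = 89890 m³
Total ΔV = 1.898 × 10^6 + 89890 = 1.988 × 10^6 m³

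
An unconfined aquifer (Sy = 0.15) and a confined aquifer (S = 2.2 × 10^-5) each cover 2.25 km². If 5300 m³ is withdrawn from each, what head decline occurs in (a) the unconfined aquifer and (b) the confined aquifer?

A = 2.25 km² = 2.25 × 10^6 m²
Unconfined: Δh_u = ΔV/(Sy·A) = 5300/(0.15 × 2.25 × 10^6) = 0.0157 m
Confined: Δh_c = ΔV/(S·A) = 5300/(2.2 × 10^-5 × 2.25 × 10^6) = 107.1 m

Δh_u ≈ 0.0157 m; Δh_c ≈ 107 m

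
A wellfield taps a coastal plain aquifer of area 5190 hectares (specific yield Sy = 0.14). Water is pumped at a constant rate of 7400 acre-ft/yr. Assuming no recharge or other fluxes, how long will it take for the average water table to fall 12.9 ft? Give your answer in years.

A = 5190 hectares = 5.19 × 10^7 m²
Δh = 12.9 ft = 3.932 m
ΔV = Sy × A × Δh = 0.14 × 5.19 × 10^7 × 3.932 = 2.857 × 10^7 m³
Q = 7400 acre-ft/yr = 25010 m³/d
t = ΔV / Q = 2.857 × 10^7 m³ / 25010 m³/d = 1142 d
t = 1142 d ≈ 3.13 years

t ≈ 3.13 years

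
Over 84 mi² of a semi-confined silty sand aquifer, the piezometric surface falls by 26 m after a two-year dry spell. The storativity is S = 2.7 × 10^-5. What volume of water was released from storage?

A = 84 mi² = 2.176 × 10^8 m²
ΔV = S × A × Δh = 2.7 × 10^-5 × 2.176 × 10^8 m² × 26 m = 1.527 × 10^5 m³

ΔV ≈ 1.53 × 10^5 m³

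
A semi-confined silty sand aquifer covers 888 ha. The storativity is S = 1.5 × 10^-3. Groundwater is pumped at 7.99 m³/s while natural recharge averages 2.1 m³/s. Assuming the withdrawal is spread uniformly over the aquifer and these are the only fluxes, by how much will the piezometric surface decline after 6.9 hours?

A = 888 ha = 8.88 × 10^6 m²
Net abstraction = 7.99 − 2.1 = 5.89 m³/s
Q_net = 5.89 m³/s = 5.089 × 10^5 m³/d
t = 6.9 hours = 0.2875 d
ΔV = Q × t = 5.089 × 10^5 m³/d × 0.2875 d = 1.463 × 10^5 m³
Δh = ΔV / (S × A) = 1.463 × 10^5 / (0.0015 × 8.88 × 10^6) = 10.98 m

Δh ≈ 11 m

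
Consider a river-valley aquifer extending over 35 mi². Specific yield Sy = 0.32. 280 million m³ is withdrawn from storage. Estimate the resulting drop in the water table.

Δh ≈ 9.65 m

A = 35 mi² = 9.065 × 10^7 m²
ΔV = 280 million m³ = 2.8 × 10^8 m³
Δh = ΔV / (Sy × A) = 2.8 × 10^8 m³ / (0.32 × 9.065 × 10^7 m²) = 9.653 m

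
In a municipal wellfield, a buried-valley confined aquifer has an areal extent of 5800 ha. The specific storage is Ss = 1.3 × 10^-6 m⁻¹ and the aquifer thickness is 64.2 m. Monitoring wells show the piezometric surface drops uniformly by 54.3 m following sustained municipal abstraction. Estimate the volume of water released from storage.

ΔV ≈ 2.63 × 10^5 m³

S = Ss × b = 1.3 × 10^-6 m⁻¹ × 64.2 m = 8.346 × 10^-5
A = 5800 ha = 5.8 × 10^7 m²
ΔV = S × A × Δh = 8.346 × 10^-5 × 5.8 × 10^7 m² × 54.3 m = 2.628 × 10^5 m³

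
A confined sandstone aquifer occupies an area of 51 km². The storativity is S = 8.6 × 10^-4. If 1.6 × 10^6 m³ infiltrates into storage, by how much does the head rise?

Δh ≈ 36.5 m

A = 51 km² = 5.1 × 10^7 m²
Δh = ΔV / (S × A) = 1.6 × 10^6 m³ / (8.6 × 10^-4 × 5.1 × 10^7 m²) = 36.48 m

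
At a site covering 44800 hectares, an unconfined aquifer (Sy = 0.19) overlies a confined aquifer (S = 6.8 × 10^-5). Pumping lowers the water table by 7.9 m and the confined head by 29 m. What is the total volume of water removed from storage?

ΔV ≈ 6.73 × 10^8 m³

A = 44800 hectares = 4.48 × 10^8 m²
Unconfined: ΔV_u = Sy × A × Δh_u = 0.19 × 4.48 × 10^8 × 7.9 = 6.724 × 10^8 m³
Confined: ΔV_c = S × A × Δh_c = 6.8 × 10^-5 × 4.48 × 10^8 × 29 = 8.835 × 10^5 m³
Total ΔV = 6.724 × 10^8 + 8.835 × 10^5 = 6.733 × 10^8 m³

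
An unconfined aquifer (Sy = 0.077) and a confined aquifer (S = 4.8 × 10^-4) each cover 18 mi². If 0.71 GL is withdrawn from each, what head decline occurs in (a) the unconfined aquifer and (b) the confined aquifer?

A = 18 mi² = 4.662 × 10^7 m²
ΔV = 0.71 GL = 7.1 × 10^5 m³
Unconfined: Δh_u = ΔV/(Sy·A) = 7.1 × 10^5/(0.077 × 4.662 × 10^7) = 0.1978 m
Confined: Δh_c = ΔV/(S·A) = 7.1 × 10^5/(4.8 × 10^-4 × 4.662 × 10^7) = 31.73 m

Δh_u ≈ 0.198 m; Δh_c ≈ 31.7 m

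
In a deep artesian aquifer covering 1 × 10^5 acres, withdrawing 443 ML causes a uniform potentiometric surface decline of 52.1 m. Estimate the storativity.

S ≈ 2.1 × 10^-5

A = 1 × 10^5 acres = 4.047 × 10^8 m²
ΔV = 443 ML = 4.43 × 10^5 m³
S = ΔV / (A × Δh) = 4.43 × 10^5 m³ / (4.047 × 10^8 m² × 52.1 m) = 2.101 × 10^-5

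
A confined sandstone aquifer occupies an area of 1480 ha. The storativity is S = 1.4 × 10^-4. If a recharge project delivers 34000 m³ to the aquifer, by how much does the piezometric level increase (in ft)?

Δh ≈ 53.8 ft

A = 1480 ha = 1.48 × 10^7 m²
Δh = ΔV / (S × A) = 34000 m³ / (1.4 × 10^-4 × 1.48 × 10^7 m²) = 16.41 m
Δh = 16.41 m = 53.84 ft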